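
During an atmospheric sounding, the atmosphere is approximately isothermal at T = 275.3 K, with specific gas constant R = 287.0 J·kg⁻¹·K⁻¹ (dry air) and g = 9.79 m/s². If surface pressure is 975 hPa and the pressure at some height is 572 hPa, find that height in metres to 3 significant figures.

z ≈ 4300 m

Scale height: H = RT/g = 287.0 × 275.3 / 9.79 = 8070.6 m.
Invert the barometric formula: z = H ln(P₀/P).
P₀/P = 975/572 = 1.7045; ln(1.7045) = 0.53327.
z = 8070.6 × 0.53327 = 4303.8 m.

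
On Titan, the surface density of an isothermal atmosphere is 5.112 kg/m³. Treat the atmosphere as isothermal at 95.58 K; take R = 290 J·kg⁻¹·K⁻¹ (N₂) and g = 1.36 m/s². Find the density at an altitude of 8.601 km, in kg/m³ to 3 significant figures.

Scale height: H = RT/g = 290 × 95.58 / 1.36 = 20381 m.
In an isothermal atmosphere, density decays like pressure: ρ = ρ₀ exp(−z/H).
z/H = 8601.0/20381 = 0.42201; exp(−0.42201) = 0.65573.
ρ = 5.112 × 0.65573 = 3.3521 kg/m³.

ρ ≈ 3.35 kg/m³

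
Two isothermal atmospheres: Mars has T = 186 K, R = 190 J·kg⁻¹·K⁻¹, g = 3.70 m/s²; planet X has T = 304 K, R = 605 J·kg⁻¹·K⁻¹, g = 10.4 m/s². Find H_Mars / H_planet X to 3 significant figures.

H_Mars/H_planet X ≈ 0.540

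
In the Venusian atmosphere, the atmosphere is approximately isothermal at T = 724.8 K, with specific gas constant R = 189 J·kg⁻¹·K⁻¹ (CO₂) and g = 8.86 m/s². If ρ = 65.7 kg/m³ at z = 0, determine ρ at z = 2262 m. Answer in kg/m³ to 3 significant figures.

Scale height: H = RT/g = 189 × 724.8 / 8.86 = 15461 m.
In an isothermal atmosphere, density decays like pressure: ρ = ρ₀ exp(−z/H).
z/H = 2262.0/15461 = 0.14630; exp(−0.14630) = 0.86390.
ρ = 65.7 × 0.86390 = 56.758 kg/m³.

ρ ≈ 56.8 kg/m³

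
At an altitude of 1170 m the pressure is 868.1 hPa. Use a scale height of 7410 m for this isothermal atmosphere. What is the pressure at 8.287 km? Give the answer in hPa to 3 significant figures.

P ≈ 332 hPa

Between two levels, P₂ = P₁ exp(−Δz/H) with Δz = z₂ − z₁.
Δz = 8287.0 − 1170.0 = 7117.0 m; Δz/H = 7117.0/7410.0 = 0.96046.
P₂ = 868.1 × exp(−0.96046) = 868.1 × 0.38272 = 332.24 hPa.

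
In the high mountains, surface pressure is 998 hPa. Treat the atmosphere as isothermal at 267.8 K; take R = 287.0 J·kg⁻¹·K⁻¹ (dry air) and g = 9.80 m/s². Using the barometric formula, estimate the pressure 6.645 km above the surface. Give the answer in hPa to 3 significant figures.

Scale height: H = RT/g = 287.0 × 267.8 / 9.80 = 7842.7 m.
Barometric formula: P = P₀ exp(−z/H).
z/H = 6645.0/7842.7 = 0.84728; exp(−0.84728) = 0.42858.
P = 998 × 0.42858 = 427.72 hPa.

P ≈ 428 hPa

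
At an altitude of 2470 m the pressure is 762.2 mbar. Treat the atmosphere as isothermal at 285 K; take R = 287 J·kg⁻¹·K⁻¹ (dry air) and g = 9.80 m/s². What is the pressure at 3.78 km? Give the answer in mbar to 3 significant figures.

Scale height: H = RT/g = 287 × 285 / 9.80 = 8346.4 m.
Between two levels, P₂ = P₁ exp(−Δz/H) with Δz = z₂ − z₁.
Δz = 3780.0 − 2470.0 = 1310.0 m; Δz/H = 1310.0/8346.4 = 0.15695.
P₂ = 762.2 × exp(−0.15695) = 762.2 × 0.85475 = 651.49 mbar.

P ≈ 651 mbar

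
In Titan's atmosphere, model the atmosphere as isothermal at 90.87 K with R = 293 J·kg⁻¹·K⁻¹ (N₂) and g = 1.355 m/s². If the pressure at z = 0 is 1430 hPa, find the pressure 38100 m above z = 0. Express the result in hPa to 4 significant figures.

P ≈ 205.7 hPa

Scale height: H = RT/g = 293 × 90.87 / 1.355 = 19649 m.
Barometric formula: P = P₀ exp(−z/H).
z/H = 38100/19649 = 1.9390; exp(−1.9390) = 0.14385.
P = 1430 × 0.14385 = 205.71 hPa.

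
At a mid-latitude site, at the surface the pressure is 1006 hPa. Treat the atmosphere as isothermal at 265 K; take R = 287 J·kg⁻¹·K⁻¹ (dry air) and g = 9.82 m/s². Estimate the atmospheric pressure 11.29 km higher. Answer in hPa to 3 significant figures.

P ≈ 234 hPa

Scale height: H = RT/g = 287 × 265 / 9.82 = 7744.9 m.
Barometric formula: P = P₀ exp(−z/H).
z/H = 11290/7744.9 = 1.4577; exp(−1.4577) = 0.23277.
P = 1006 × 0.23277 = 234.17 hPa.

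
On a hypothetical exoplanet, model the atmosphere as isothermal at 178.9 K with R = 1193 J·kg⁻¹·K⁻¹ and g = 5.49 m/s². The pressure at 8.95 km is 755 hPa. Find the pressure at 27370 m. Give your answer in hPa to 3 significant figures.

Scale height: H = RT/g = 1193 × 178.9 / 5.49 = 38876 m.
Between two levels, P₂ = P₁ exp(−Δz/H) with Δz = z₂ − z₁.
Δz = 27370 − 8950.0 = 18420 m; Δz/H = 18420/38876 = 0.47381.
P₂ = 755 × exp(−0.47381) = 755 × 0.62263 = 470.09 hPa.

P ≈ 470 hPa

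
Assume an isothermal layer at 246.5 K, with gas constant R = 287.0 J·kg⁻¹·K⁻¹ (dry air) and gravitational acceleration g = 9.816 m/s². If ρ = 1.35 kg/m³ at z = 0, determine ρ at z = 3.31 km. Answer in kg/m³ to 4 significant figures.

ρ ≈ 0.8529 kg/m³

Scale height: H = RT/g = 287.0 × 246.5 / 9.816 = 7207.2 m.
In an isothermal atmosphere, density decays like pressure: ρ = ρ₀ exp(−z/H).
z/H = 3310.0/7207.2 = 0.45926; exp(−0.45926) = 0.63175.
ρ = 1.35 × 0.63175 = 0.85286 kg/m³.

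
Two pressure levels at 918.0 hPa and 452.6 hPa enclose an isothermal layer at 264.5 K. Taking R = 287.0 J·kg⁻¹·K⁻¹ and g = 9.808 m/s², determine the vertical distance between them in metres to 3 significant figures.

Hypsometric equation: Δz = (R T̄/g) ln(P₁/P₂).
R T̄/g = 287.0 × 264.5 / 9.808 = 7739.8 m.
ln(918.0/452.6) = ln(2.0283) = 0.70720.
Δz = 7739.8 × 0.70720 = 5473.6 m.

Δz ≈ 5470 m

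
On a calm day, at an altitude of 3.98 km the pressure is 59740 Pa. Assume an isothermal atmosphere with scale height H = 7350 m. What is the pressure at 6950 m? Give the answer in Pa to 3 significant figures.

P ≈ 39900 Pa

Between two levels, P₂ = P₁ exp(−Δz/H) with Δz = z₂ − z₁.
Δz = 6950.0 − 3980.0 = 2970.0 m; Δz/H = 2970.0/7350.0 = 0.40408.
P₂ = 59740 × exp(−0.40408) = 59740 × 0.66759 = 39882 Pa.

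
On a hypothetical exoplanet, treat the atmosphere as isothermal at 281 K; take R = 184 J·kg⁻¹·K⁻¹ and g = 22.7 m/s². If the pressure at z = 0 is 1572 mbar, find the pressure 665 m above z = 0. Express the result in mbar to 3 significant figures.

P ≈ 1170 mbar

Scale height: H = RT/g = 184 × 281 / 22.7 = 2277.7 m.
Barometric formula: P = P₀ exp(−z/H).
z/H = 665.00/2277.7 = 0.29196; exp(−0.29196) = 0.74680.
P = 1572 × 0.74680 = 1174.0 mbar.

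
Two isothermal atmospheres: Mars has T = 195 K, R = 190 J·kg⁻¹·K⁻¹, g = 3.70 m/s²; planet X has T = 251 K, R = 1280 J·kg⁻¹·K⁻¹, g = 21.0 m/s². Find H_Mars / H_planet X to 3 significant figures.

H_Mars/H_planet X ≈ 0.655

H = RT/g for each body.
H_Mars = 190 × 195 / 3.70 = 10014 m.
H_planet X = 1280 × 251 / 21.0 = 15299 m.
H_Mars/H_planet X = 10014/15299 = 0.65455.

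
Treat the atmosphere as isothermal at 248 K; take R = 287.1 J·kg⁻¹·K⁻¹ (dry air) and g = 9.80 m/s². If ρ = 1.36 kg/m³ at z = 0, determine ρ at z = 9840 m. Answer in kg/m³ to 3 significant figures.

ρ ≈ 0.351 kg/m³

Scale height: H = RT/g = 287.1 × 248 / 9.80 = 7265.4 m.
In an isothermal atmosphere, density decays like pressure: ρ = ρ₀ exp(−z/H).
z/H = 9840.0/7265.4 = 1.3544; exp(−1.3544) = 0.25810.
ρ = 1.36 × 0.25810 = 0.35102 kg/m³.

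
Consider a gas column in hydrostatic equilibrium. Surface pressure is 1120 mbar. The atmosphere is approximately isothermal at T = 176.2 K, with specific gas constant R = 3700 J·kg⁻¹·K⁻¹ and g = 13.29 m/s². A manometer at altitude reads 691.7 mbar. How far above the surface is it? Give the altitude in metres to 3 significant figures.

z ≈ 23600 m

Scale height: H = RT/g = 3700 × 176.2 / 13.29 = 49055 m.
Invert the barometric formula: z = H ln(P₀/P).
P₀/P = 1120/691.7 = 1.6192; ln(1.6192) = 0.48193.
z = 49055 × 0.48193 = 23641 m.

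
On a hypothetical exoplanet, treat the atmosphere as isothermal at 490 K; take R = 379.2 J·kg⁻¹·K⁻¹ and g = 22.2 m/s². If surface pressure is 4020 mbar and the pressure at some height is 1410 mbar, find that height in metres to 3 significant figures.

z ≈ 8770 m

Scale height: H = RT/g = 379.2 × 490 / 22.2 = 8369.7 m.
Invert the barometric formula: z = H ln(P₀/P).
P₀/P = 4020/1410 = 2.8511; ln(2.8511) = 1.0477.
z = 8369.7 × 1.0477 = 8768.9 m.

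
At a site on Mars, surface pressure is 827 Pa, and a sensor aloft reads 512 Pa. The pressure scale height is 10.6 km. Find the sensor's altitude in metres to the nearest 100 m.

Invert the barometric formula: z = H ln(P₀/P).
P₀/P = 827/512 = 1.6152; ln(1.6152) = 0.47946.
z = 10600 × 0.47946 = 5082.3 m.

z ≈ 5100 m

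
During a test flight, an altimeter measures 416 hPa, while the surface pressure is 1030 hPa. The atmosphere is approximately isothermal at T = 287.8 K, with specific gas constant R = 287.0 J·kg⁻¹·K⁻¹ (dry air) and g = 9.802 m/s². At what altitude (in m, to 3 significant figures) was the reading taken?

Scale height: H = RT/g = 287.0 × 287.8 / 9.802 = 8426.7 m.
Invert the barometric formula: z = H ln(P₀/P).
P₀/P = 1030/416 = 2.4760; ln(2.4760) = 0.90664.
z = 8426.7 × 0.90664 = 7640.0 m.

z ≈ 7640 m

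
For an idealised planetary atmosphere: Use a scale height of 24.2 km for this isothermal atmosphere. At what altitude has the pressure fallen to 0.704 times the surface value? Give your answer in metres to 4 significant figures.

Set P/P₀ = exp(−z/H) = 0.704, so z = −H ln(0.704).
−ln(0.704) = 0.35098; z = 24200 × 0.35098 = 8493.7 m.

z ≈ 8494 m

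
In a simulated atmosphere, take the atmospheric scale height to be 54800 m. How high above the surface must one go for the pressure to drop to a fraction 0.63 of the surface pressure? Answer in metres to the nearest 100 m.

z ≈ 25300 m

Set P/P₀ = exp(−z/H) = 0.63, so z = −H ln(0.63).
−ln(0.63) = 0.46204; z = 54800 × 0.46204 = 25320 m.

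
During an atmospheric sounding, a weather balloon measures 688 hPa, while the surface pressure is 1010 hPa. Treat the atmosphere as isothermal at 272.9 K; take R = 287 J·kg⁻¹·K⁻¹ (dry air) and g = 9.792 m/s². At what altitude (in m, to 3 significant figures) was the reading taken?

z ≈ 3070 m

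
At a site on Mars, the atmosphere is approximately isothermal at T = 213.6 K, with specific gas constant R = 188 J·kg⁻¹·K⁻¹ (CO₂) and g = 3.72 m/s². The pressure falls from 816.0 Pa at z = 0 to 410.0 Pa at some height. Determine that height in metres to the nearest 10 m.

z ≈ 7430 m

Scale height: H = RT/g = 188 × 213.6 / 3.72 = 10795 m.
Invert the barometric formula: z = H ln(P₀/P).
P₀/P = 816.0/410.0 = 1.9902; ln(1.9902) = 0.68824.
z = 10795 × 0.68824 = 7429.6 m.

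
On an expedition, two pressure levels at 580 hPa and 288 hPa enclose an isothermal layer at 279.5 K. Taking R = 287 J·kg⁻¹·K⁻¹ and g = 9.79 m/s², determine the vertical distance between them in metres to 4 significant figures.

Hypsometric equation: Δz = (R T̄/g) ln(P₁/P₂).
R T̄/g = 287 × 279.5 / 9.79 = 8193.7 m.
ln(580/288) = ln(2.0139) = 0.70007.
Δz = 8193.7 × 0.70007 = 5736.2 m.

Δz ≈ 5736 m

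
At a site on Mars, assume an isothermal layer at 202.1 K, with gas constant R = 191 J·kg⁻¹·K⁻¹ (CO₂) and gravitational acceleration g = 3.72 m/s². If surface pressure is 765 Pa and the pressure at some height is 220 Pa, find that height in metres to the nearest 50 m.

z ≈ 12950 m

Scale height: H = RT/g = 191 × 202.1 / 3.72 = 10377 m.
Invert the barometric formula: z = H ln(P₀/P).
P₀/P = 765/220 = 3.4773; ln(3.4773) = 1.2463.
z = 10377 × 1.2463 = 12933 m.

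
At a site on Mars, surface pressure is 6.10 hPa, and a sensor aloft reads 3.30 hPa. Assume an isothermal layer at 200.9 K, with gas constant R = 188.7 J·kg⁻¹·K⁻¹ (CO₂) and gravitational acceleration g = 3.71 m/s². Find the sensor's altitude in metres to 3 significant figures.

Scale height: H = RT/g = 188.7 × 200.9 / 3.71 = 10218 m.
Invert the barometric formula: z = H ln(P₀/P).
P₀/P = 6.10/3.30 = 1.8485; ln(1.8485) = 0.61437.
z = 10218 × 0.61437 = 6277.6 m.

z ≈ 6280 m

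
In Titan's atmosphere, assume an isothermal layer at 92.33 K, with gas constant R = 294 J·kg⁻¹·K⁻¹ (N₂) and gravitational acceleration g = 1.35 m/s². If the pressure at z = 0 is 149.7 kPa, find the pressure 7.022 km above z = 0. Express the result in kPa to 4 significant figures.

Scale height: H = RT/g = 294 × 92.33 / 1.35 = 20107 m.
Barometric formula: P = P₀ exp(−z/H).
z/H = 7022.0/20107 = 0.34923; exp(−0.34923) = 0.70523.
P = 149.7 × 0.70523 = 105.57 kPa.

P ≈ 105.6 kPa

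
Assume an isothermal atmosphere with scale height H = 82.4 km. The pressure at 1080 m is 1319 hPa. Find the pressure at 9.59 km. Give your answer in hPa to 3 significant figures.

Between two levels, P₂ = P₁ exp(−Δz/H) with Δz = z₂ − z₁.
Δz = 9590.0 − 1080.0 = 8510.0 m; Δz/H = 8510.0/82400 = 0.10328.
P₂ = 1319 × exp(−0.10328) = 1319 × 0.90187 = 1189.6 hPa.

P ≈ 1190 hPa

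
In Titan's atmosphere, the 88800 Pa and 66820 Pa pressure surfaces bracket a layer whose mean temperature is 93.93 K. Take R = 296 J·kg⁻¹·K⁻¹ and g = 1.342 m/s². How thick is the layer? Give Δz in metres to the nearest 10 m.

Hypsometric equation: Δz = (R T̄/g) ln(P₁/P₂).
R T̄/g = 296 × 93.93 / 1.342 = 20718 m.
ln(88800/66820) = ln(1.3289) = 0.28435.
Δz = 20718 × 0.28435 = 5891.2 m.

Δz ≈ 5890 m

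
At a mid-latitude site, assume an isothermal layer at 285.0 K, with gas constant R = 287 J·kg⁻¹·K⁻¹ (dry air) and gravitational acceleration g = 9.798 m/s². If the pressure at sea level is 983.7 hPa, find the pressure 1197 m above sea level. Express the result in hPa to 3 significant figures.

Scale height: H = RT/g = 287 × 285.0 / 9.798 = 8348.1 m.
Barometric formula: P = P₀ exp(−z/H).
z/H = 1197.0/8348.1 = 0.14339; exp(−0.14339) = 0.86642.
P = 983.7 × 0.86642 = 852.30 hPa.

P ≈ 852 hPa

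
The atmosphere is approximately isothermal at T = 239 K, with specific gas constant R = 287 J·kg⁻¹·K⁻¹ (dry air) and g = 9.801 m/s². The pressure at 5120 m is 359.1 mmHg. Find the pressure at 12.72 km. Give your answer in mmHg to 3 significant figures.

P ≈ 121 mmHg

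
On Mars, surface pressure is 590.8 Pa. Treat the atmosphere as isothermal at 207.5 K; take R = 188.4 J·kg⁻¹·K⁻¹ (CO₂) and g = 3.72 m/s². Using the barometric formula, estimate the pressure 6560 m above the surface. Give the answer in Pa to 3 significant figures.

Scale height: H = RT/g = 188.4 × 207.5 / 3.72 = 10509 m.
Barometric formula: P = P₀ exp(−z/H).
z/H = 6560.0/10509 = 0.62423; exp(−0.62423) = 0.53567.
P = 590.8 × 0.53567 = 316.47 Pa.

P ≈ 316 Pa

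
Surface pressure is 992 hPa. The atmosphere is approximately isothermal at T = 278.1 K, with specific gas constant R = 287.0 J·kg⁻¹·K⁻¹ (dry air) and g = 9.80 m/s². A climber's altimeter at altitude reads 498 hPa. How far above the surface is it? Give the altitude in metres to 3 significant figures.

Scale height: H = RT/g = 287.0 × 278.1 / 9.80 = 8144.4 m.
Invert the barometric formula: z = H ln(P₀/P).
P₀/P = 992/498 = 1.9920; ln(1.9920) = 0.68914.
z = 8144.4 × 0.68914 = 5612.6 m.

z ≈ 5610 m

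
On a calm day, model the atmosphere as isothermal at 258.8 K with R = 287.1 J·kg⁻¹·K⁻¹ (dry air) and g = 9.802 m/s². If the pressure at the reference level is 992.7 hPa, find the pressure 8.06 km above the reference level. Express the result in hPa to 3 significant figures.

Scale height: H = RT/g = 287.1 × 258.8 / 9.802 = 7580.2 m.
Barometric formula: P = P₀ exp(−z/H).
z/H = 8060.0/7580.2 = 1.0633; exp(−1.0633) = 0.34531.
P = 992.7 × 0.34531 = 342.79 hPa.

P ≈ 343 hPa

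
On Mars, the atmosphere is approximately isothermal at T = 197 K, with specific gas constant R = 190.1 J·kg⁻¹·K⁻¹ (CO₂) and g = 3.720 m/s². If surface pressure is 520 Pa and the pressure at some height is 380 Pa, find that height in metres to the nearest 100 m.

z ≈ 3200 m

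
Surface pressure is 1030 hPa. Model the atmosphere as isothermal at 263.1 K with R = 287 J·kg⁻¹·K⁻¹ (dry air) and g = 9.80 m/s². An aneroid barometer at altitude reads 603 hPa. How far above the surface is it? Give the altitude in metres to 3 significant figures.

Scale height: H = RT/g = 287 × 263.1 / 9.80 = 7705.1 m.
Invert the barometric formula: z = H ln(P₀/P).
P₀/P = 1030/603 = 1.7081; ln(1.7081) = 0.53538.
z = 7705.1 × 0.53538 = 4125.2 m.

z ≈ 4130 m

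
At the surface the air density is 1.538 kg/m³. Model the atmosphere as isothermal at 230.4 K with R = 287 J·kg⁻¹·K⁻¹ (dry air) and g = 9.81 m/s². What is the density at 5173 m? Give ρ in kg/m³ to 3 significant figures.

ρ ≈ 0.714 kg/m³

Scale height: H = RT/g = 287 × 230.4 / 9.81 = 6740.6 m.
In an isothermal atmosphere, density decays like pressure: ρ = ρ₀ exp(−z/H).
z/H = 5173.0/6740.6 = 0.76744; exp(−0.76744) = 0.46420.
ρ = 1.538 × 0.46420 = 0.71394 kg/m³.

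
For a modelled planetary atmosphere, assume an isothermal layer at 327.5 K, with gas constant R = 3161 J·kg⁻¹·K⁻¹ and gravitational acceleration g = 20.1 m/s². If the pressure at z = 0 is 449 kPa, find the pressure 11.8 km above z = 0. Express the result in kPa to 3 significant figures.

P ≈ 357 kPa

Scale height: H = RT/g = 3161 × 327.5 / 20.1 = 51504 m.
Barometric formula: P = P₀ exp(−z/H).
z/H = 11800/51504 = 0.22911; exp(−0.22911) = 0.79524.
P = 449 × 0.79524 = 357.06 kPa.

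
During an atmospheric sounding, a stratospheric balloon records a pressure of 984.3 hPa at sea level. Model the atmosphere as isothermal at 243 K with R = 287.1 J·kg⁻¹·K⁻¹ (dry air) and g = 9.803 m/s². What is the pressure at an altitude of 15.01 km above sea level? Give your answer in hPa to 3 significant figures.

Scale height: H = RT/g = 287.1 × 243 / 9.803 = 7116.7 m.
Barometric formula: P = P₀ exp(−z/H).
z/H = 15010/7116.7 = 2.1091; exp(−2.1091) = 0.12135.
P = 984.3 × 0.12135 = 119.44 hPa.

P ≈ 119 hPa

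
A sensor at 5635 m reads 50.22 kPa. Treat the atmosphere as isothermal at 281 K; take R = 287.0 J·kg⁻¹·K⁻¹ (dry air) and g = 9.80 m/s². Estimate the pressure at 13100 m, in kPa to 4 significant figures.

P ≈ 20.27 kPa

Scale height: H = RT/g = 287.0 × 281 / 9.80 = 8229.3 m.
Between two levels, P₂ = P₁ exp(−Δz/H) with Δz = z₂ − z₁.
Δz = 13100 − 5635.0 = 7465.0 m; Δz/H = 7465.0/8229.3 = 0.90712.
P₂ = 50.22 × exp(−0.90712) = 50.22 × 0.40369 = 20.273 kPa.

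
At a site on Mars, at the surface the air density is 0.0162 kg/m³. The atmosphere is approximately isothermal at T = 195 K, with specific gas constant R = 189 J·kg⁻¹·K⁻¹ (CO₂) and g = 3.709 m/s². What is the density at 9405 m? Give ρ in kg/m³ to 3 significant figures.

ρ ≈ 0.00629 kg/m³

Scale height: H = RT/g = 189 × 195 / 3.709 = 9936.6 m.
In an isothermal atmosphere, density decays like pressure: ρ = ρ₀ exp(−z/H).
z/H = 9405.0/9936.6 = 0.94650; exp(−0.94650) = 0.38810.
ρ = 0.0162 × 0.38810 = 0.0062872 kg/m³.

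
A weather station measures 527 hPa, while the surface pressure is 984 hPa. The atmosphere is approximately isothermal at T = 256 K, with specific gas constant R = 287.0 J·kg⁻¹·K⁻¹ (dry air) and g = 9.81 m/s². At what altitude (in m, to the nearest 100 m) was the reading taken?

z ≈ 4700 m

Scale height: H = RT/g = 287.0 × 256 / 9.81 = 7489.5 m.
Invert the barometric formula: z = H ln(P₀/P).
P₀/P = 984/527 = 1.8672; ln(1.8672) = 0.62444.
z = 7489.5 × 0.62444 = 4676.7 m.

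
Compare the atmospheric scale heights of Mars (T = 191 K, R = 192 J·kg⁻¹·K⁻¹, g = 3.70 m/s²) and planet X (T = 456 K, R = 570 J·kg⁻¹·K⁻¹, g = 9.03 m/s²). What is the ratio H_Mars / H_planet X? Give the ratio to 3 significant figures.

H = RT/g for each body.
H_Mars = 192 × 191 / 3.70 = 9911.4 m.
H_planet X = 570 × 456 / 9.03 = 28784 m.
H_Mars/H_planet X = 9911.4/28784 = 0.34434.

H_Mars/H_planet X ≈ 0.344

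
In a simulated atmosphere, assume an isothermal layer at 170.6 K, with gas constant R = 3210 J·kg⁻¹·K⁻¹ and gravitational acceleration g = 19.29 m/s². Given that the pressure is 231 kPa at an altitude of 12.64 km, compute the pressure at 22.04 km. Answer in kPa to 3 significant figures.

Scale height: H = RT/g = 3210 × 170.6 / 19.29 = 28389 m.
Between two levels, P₂ = P₁ exp(−Δz/H) with Δz = z₂ − z₁.
Δz = 22040 − 12640 = 9400.0 m; Δz/H = 9400.0/28389 = 0.33111.
P₂ = 231 × exp(−0.33111) = 231 × 0.71813 = 165.89 kPa.

P ≈ 166 kPa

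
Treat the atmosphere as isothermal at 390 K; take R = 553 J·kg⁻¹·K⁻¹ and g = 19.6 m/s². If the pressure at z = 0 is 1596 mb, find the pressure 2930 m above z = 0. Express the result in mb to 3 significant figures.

Scale height: H = RT/g = 553 × 390 / 19.6 = 11004 m.
Barometric formula: P = P₀ exp(−z/H).
z/H = 2930.0/11004 = 0.26627; exp(−0.26627) = 0.76623.
P = 1596 × 0.76623 = 1222.9 mb.

P ≈ 1220 mb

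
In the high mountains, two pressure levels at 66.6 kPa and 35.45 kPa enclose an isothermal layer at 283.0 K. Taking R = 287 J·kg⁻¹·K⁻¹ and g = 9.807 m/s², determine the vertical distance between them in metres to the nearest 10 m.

Δz ≈ 5220 m

Hypsometric equation: Δz = (R T̄/g) ln(P₁/P₂).
R T̄/g = 287 × 283.0 / 9.807 = 8281.9 m.
ln(66.6/35.45) = ln(1.8787) = 0.63058.
Δz = 8281.9 × 0.63058 = 5222.4 m.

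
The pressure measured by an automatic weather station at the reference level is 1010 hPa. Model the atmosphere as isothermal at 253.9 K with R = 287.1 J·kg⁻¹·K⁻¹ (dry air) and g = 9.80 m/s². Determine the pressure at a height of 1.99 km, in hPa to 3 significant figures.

P ≈ 773 hPa

Scale height: H = RT/g = 287.1 × 253.9 / 9.80 = 7438.2 m.
Barometric formula: P = P₀ exp(−z/H).
z/H = 1990.0/7438.2 = 0.26754; exp(−0.26754) = 0.76526.
P = 1010 × 0.76526 = 772.91 hPa.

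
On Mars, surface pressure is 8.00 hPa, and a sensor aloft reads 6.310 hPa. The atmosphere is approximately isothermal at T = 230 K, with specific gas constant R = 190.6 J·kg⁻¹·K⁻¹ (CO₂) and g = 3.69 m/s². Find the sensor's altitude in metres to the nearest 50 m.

z ≈ 2800 m

Scale height: H = RT/g = 190.6 × 230 / 3.69 = 11880 m.
Invert the barometric formula: z = H ln(P₀/P).
P₀/P = 8.00/6.310 = 1.2678; ln(1.2678) = 0.23728.
z = 11880 × 0.23728 = 2818.9 m.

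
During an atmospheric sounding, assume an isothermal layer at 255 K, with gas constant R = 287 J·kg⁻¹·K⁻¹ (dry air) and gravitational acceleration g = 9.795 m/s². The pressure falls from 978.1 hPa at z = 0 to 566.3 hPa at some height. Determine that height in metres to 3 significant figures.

Scale height: H = RT/g = 287 × 255 / 9.795 = 7471.7 m.
Invert the barometric formula: z = H ln(P₀/P).
P₀/P = 978.1/566.3 = 1.7272; ln(1.7272) = 0.54650.
z = 7471.7 × 0.54650 = 4083.3 m.

z ≈ 4080 m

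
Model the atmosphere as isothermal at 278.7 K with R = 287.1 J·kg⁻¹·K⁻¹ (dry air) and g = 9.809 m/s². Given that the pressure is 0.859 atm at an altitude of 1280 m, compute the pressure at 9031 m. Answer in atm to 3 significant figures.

Scale height: H = RT/g = 287.1 × 278.7 / 9.809 = 8157.3 m.
Between two levels, P₂ = P₁ exp(−Δz/H) with Δz = z₂ − z₁.
Δz = 9031.0 − 1280.0 = 7751.0 m; Δz/H = 7751.0/8157.3 = 0.95019.
P₂ = 0.859 × exp(−0.95019) = 0.859 × 0.38667 = 0.33215 atm.

P ≈ 0.332 atm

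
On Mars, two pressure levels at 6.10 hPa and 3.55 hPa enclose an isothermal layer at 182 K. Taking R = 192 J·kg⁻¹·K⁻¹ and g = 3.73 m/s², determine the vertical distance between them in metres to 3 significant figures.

Δz ≈ 5070 m

Hypsometric equation: Δz = (R T̄/g) ln(P₁/P₂).
R T̄/g = 192 × 182 / 3.73 = 9368.4 m.
ln(6.10/3.55) = ln(1.7183) = 0.54134.
Δz = 9368.4 × 0.54134 = 5071.5 m.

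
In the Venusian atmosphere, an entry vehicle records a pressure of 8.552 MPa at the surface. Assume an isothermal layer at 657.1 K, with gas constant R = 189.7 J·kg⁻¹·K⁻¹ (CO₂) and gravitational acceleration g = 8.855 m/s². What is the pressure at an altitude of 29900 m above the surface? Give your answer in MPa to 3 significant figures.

P ≈ 1.02 MPa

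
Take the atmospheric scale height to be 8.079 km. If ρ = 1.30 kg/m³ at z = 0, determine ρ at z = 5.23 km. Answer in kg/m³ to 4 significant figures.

ρ ≈ 0.6805 kg/m³

In an isothermal atmosphere, density decays like pressure: ρ = ρ₀ exp(−z/H).
z/H = 5230.0/8079.0 = 0.64736; exp(−0.64736) = 0.52343.
ρ = 1.30 × 0.52343 = 0.68046 kg/m³.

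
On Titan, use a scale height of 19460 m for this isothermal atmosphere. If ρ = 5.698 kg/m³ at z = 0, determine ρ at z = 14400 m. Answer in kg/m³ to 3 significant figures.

In an isothermal atmosphere, density decays like pressure: ρ = ρ₀ exp(−z/H).
z/H = 14400/19460 = 0.73998; exp(−0.73998) = 0.47712.
ρ = 5.698 × 0.47712 = 2.7186 kg/m³.

ρ ≈ 2.72 kg/m³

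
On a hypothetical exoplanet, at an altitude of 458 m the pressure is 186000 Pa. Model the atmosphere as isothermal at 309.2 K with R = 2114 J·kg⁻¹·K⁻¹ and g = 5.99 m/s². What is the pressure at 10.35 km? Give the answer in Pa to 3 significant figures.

Scale height: H = RT/g = 2114 × 309.2 / 5.99 = 109120 m.
Between two levels, P₂ = P₁ exp(−Δz/H) with Δz = z₂ − z₁.
Δz = 10350 − 458.00 = 9892.0 m; Δz/H = 9892.0/109120 = 0.090652.
P₂ = 186000 × exp(−0.090652) = 186000 × 0.91334 = 169880 Pa.

P ≈ 170000 Pa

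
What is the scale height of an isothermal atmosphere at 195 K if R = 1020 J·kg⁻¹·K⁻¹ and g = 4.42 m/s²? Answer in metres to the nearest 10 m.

H ≈ 45000 m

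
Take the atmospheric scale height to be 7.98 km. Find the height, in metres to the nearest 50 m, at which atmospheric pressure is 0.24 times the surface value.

z ≈ 11400 m

Set P/P₀ = exp(−z/H) = 0.24, so z = −H ln(0.24).
−ln(0.24) = 1.4271; z = 7980.0 × 1.4271 = 11388 m.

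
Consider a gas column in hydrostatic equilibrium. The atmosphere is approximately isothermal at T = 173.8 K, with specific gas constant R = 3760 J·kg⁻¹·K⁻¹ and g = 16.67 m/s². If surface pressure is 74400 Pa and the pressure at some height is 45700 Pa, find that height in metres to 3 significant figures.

z ≈ 19100 m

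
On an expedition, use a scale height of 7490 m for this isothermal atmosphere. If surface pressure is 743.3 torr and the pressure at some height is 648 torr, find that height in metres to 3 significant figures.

Invert the barometric formula: z = H ln(P₀/P).
P₀/P = 743.3/648 = 1.1471; ln(1.1471) = 0.13724.
z = 7490.0 × 0.13724 = 1027.9 m.

z ≈ 1030 m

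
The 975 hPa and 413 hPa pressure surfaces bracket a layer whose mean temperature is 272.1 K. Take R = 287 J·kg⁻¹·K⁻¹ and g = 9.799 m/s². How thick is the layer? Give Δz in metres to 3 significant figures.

Δz ≈ 6850 m

Hypsometric equation: Δz = (R T̄/g) ln(P₁/P₂).
R T̄/g = 287 × 272.1 / 9.799 = 7969.5 m.
ln(975/413) = ln(2.3608) = 0.85900.
Δz = 7969.5 × 0.85900 = 6845.8 m.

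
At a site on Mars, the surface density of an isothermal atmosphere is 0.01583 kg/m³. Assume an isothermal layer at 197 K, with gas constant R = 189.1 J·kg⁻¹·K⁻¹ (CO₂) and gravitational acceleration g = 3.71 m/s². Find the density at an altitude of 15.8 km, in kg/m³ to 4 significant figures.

Scale height: H = RT/g = 189.1 × 197 / 3.71 = 10041 m.
In an isothermal atmosphere, density decays like pressure: ρ = ρ₀ exp(−z/H).
z/H = 15800/10041 = 1.5735; exp(−1.5735) = 0.20732.
ρ = 0.01583 × 0.20732 = 0.0032819 kg/m³.

ρ ≈ 0.003282 kg/m³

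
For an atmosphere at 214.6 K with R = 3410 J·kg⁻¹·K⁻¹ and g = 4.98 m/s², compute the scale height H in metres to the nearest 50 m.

The scale height of an isothermal atmosphere is H = RT/g.
H = 3410 × 214.6 / 4.98 = 731790/4.98 = 146950 m.

H ≈ 146950 m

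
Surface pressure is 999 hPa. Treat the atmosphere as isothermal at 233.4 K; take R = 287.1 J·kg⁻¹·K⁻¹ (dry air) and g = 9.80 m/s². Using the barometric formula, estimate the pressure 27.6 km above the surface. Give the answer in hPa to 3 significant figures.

P ≈ 17.6 hPa

Scale height: H = RT/g = 287.1 × 233.4 / 9.80 = 6837.7 m.
Barometric formula: P = P₀ exp(−z/H).
z/H = 27600/6837.7 = 4.0364; exp(−4.0364) = 0.017661.
P = 999 × 0.017661 = 17.643 hPa.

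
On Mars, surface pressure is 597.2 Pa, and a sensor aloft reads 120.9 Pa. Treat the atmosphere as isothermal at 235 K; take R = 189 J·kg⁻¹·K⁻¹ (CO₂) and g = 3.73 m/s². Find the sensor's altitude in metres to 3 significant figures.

z ≈ 19000 m

Scale height: H = RT/g = 189 × 235 / 3.73 = 11908 m.
Invert the barometric formula: z = H ln(P₀/P).
P₀/P = 597.2/120.9 = 4.9396; ln(4.9396) = 1.5973.
z = 11908 × 1.5973 = 19021 m.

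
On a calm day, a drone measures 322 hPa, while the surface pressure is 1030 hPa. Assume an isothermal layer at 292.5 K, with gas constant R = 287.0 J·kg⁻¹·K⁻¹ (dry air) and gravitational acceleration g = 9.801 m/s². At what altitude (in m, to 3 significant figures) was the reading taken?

Scale height: H = RT/g = 287.0 × 292.5 / 9.801 = 8565.2 m.
Invert the barometric formula: z = H ln(P₀/P).
P₀/P = 1030/322 = 3.1988; ln(3.1988) = 1.1628.
z = 8565.2 × 1.1628 = 9959.6 m.

z ≈ 9960 m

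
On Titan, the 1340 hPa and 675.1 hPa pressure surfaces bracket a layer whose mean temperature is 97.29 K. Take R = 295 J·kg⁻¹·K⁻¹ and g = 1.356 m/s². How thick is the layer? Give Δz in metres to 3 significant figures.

Hypsometric equation: Δz = (R T̄/g) ln(P₁/P₂).
R T̄/g = 295 × 97.29 / 1.356 = 21166 m.
ln(1340/675.1) = ln(1.9849) = 0.68557.
Δz = 21166 × 0.68557 = 14511 m.

Δz ≈ 14500 m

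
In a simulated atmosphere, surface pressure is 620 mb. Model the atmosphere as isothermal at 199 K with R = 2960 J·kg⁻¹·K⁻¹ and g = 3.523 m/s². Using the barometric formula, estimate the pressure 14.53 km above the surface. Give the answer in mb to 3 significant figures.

P ≈ 568 mb

Scale height: H = RT/g = 2960 × 199 / 3.523 = 167200 m.
Barometric formula: P = P₀ exp(−z/H).
z/H = 14530/167200 = 0.086902; exp(−0.086902) = 0.91677.
P = 620 × 0.91677 = 568.40 mb.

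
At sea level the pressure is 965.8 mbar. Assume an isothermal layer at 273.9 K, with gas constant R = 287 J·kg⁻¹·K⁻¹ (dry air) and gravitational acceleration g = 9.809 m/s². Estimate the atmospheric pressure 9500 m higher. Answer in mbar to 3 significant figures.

P ≈ 295 mbar

Scale height: H = RT/g = 287 × 273.9 / 9.809 = 8014.0 m.
Barometric formula: P = P₀ exp(−z/H).
z/H = 9500.0/8014.0 = 1.1854; exp(−1.1854) = 0.30562.
P = 965.8 × 0.30562 = 295.17 mbar.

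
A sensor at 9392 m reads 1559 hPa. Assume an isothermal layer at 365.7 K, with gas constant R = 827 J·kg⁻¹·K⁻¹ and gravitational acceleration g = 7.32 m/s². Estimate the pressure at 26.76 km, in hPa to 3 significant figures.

Scale height: H = RT/g = 827 × 365.7 / 7.32 = 41316 m.
Between two levels, P₂ = P₁ exp(−Δz/H) with Δz = z₂ − z₁.
Δz = 26760 − 9392.0 = 17368 m; Δz/H = 17368/41316 = 0.42037.
P₂ = 1559 × exp(−0.42037) = 1559 × 0.65680 = 1024.0 hPa.

P ≈ 1020 hPa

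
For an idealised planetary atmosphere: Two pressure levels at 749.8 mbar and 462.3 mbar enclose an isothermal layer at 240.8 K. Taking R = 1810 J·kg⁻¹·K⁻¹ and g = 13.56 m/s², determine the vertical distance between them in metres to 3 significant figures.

Hypsometric equation: Δz = (R T̄/g) ln(P₁/P₂).
R T̄/g = 1810 × 240.8 / 13.56 = 32142 m.
ln(749.8/462.3) = ln(1.6219) = 0.48360.
Δz = 32142 × 0.48360 = 15544 m.

Δz ≈ 15500 m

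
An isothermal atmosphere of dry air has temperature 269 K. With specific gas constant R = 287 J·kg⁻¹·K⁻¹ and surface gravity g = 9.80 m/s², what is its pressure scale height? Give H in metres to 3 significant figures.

H ≈ 7880 m

The scale height of an isothermal atmosphere is H = RT/g.
H = 287 × 269 / 9.80 = 77203/9.80 = 7877.9 m.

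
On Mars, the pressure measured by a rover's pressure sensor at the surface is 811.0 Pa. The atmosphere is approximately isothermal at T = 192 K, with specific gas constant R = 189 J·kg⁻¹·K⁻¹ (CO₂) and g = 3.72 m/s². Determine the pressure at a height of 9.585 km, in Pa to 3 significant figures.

Scale height: H = RT/g = 189 × 192 / 3.72 = 9754.8 m.
Barometric formula: P = P₀ exp(−z/H).
z/H = 9585.0/9754.8 = 0.98259; exp(−0.98259) = 0.37434.
P = 811.0 × 0.37434 = 303.59 Pa.

P ≈ 304 Pa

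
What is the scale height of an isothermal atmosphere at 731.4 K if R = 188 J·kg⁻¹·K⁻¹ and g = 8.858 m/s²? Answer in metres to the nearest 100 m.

The scale height of an isothermal atmosphere is H = RT/g.
H = 188 × 731.4 / 8.858 = 137500/8.858 = 15523 m.

H ≈ 15500 m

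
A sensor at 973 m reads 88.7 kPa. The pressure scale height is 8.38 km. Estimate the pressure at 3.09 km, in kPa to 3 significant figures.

P ≈ 68.9 kPa

Between two levels, P₂ = P₁ exp(−Δz/H) with Δz = z₂ − z₁.
Δz = 3090.0 − 973.00 = 2117.0 m; Δz/H = 2117.0/8380.0 = 0.25263.
P₂ = 88.7 × exp(−0.25263) = 88.7 × 0.77676 = 68.899 kPa.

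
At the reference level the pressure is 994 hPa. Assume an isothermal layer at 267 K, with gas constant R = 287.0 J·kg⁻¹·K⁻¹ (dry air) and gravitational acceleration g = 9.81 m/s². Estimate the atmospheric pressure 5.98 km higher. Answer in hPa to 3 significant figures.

P ≈ 462 hPa

Scale height: H = RT/g = 287.0 × 267 / 9.81 = 7811.3 m.
Barometric formula: P = P₀ exp(−z/H).
z/H = 5980.0/7811.3 = 0.76556; exp(−0.76556) = 0.46507.
P = 994 × 0.46507 = 462.28 hPa.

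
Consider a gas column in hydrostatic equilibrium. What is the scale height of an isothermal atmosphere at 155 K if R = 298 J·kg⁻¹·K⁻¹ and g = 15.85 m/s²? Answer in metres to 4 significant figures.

H ≈ 2914 m

The scale height of an isothermal atmosphere is H = RT/g.
H = 298 × 155 / 15.85 = 46190/15.85 = 2914.2 m.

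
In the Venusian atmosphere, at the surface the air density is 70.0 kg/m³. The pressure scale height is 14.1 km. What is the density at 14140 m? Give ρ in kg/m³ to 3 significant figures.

In an isothermal atmosphere, density decays like pressure: ρ = ρ₀ exp(−z/H).
z/H = 14140/14100 = 1.0028; exp(−1.0028) = 0.36685.
ρ = 70.0 × 0.36685 = 25.680 kg/m³.

ρ ≈ 25.7 kg/m³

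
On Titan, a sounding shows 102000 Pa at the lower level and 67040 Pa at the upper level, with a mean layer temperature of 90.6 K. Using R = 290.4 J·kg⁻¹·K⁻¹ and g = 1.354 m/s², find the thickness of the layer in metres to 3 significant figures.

Hypsometric equation: Δz = (R T̄/g) ln(P₁/P₂).
R T̄/g = 290.4 × 90.6 / 1.354 = 19431 m.
ln(102000/67040) = ln(1.5215) = 0.41970.
Δz = 19431 × 0.41970 = 8155.2 m.

Δz ≈ 8160 m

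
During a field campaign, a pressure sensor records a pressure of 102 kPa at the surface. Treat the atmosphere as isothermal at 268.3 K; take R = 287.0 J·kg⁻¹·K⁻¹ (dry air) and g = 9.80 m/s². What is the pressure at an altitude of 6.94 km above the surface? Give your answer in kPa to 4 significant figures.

P ≈ 42.17 kPa

Scale height: H = RT/g = 287.0 × 268.3 / 9.80 = 7857.4 m.
Barometric formula: P = P₀ exp(−z/H).
z/H = 6940.0/7857.4 = 0.88324; exp(−0.88324) = 0.41344.
P = 102 × 0.41344 = 42.171 kPa.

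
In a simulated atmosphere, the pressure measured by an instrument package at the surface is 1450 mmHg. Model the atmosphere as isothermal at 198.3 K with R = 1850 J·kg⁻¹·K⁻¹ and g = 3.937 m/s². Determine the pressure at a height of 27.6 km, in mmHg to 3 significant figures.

P ≈ 1080 mmHg

Scale height: H = RT/g = 1850 × 198.3 / 3.937 = 93181 m.
Barometric formula: P = P₀ exp(−z/H).
z/H = 27600/93181 = 0.29620; exp(−0.29620) = 0.74364.
P = 1450 × 0.74364 = 1078.3 mmHg.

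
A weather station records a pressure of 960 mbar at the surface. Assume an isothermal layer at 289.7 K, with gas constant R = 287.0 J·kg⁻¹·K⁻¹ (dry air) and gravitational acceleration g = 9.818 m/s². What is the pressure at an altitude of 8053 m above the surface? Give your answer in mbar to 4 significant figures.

Scale height: H = RT/g = 287.0 × 289.7 / 9.818 = 8468.5 m.
Barometric formula: P = P₀ exp(−z/H).
z/H = 8053.0/8468.5 = 0.95094; exp(−0.95094) = 0.38638.
P = 960 × 0.38638 = 370.92 mbar.

P ≈ 370.9 mbar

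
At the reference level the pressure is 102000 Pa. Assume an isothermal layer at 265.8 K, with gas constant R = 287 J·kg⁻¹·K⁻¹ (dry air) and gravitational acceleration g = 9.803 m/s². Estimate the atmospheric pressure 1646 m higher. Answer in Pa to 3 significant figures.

Scale height: H = RT/g = 287 × 265.8 / 9.803 = 7781.8 m.
Barometric formula: P = P₀ exp(−z/H).
z/H = 1646.0/7781.8 = 0.21152; exp(−0.21152) = 0.80935.
P = 102000 × 0.80935 = 82554 Pa.

P ≈ 82600 Pa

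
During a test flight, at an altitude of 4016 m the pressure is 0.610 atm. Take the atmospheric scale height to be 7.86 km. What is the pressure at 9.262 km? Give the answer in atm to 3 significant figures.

Between two levels, P₂ = P₁ exp(−Δz/H) with Δz = z₂ − z₁.
Δz = 9262.0 − 4016.0 = 5246.0 m; Δz/H = 5246.0/7860.0 = 0.66743.
P₂ = 0.610 × exp(−0.66743) = 0.610 × 0.51303 = 0.31295 atm.

P ≈ 0.313 atm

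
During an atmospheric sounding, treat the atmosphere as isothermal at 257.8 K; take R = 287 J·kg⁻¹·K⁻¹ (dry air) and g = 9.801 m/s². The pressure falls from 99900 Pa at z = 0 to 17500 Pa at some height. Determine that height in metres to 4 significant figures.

z ≈ 13150 m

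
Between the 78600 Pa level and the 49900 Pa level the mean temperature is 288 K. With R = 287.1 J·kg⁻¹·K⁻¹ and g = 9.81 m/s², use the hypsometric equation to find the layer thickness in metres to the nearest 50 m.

Δz ≈ 3850 m

Hypsometric equation: Δz = (R T̄/g) ln(P₁/P₂).
R T̄/g = 287.1 × 288 / 9.81 = 8428.6 m.
ln(78600/49900) = ln(1.5752) = 0.45438.
Δz = 8428.6 × 0.45438 = 3829.8 m.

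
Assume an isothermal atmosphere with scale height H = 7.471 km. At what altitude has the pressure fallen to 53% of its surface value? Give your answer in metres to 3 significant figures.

Set P/P₀ = exp(−z/H) = 0.53, so z = −H ln(0.53).
−ln(0.53) = 0.63488; z = 7471.0 × 0.63488 = 4743.2 m.

z ≈ 4740 m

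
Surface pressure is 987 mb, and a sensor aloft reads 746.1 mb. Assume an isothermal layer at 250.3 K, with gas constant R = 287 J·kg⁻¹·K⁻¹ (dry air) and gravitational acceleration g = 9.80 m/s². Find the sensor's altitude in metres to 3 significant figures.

z ≈ 2050 m

Scale height: H = RT/g = 287 × 250.3 / 9.80 = 7330.2 m.
Invert the barometric formula: z = H ln(P₀/P).
P₀/P = 987/746.1 = 1.3229; ln(1.3229) = 0.27983.
z = 7330.2 × 0.27983 = 2051.2 m.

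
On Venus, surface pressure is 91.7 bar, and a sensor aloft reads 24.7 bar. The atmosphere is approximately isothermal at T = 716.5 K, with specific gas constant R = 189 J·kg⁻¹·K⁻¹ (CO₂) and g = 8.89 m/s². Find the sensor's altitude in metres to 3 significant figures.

z ≈ 20000 m

Scale height: H = RT/g = 189 × 716.5 / 8.89 = 15233 m.
Invert the barometric formula: z = H ln(P₀/P).
P₀/P = 91.7/24.7 = 3.7126; ln(3.7126) = 1.3117.
z = 15233 × 1.3117 = 19981 m.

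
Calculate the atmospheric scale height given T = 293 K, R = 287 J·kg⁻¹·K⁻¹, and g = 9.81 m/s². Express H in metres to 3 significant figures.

The scale height of an isothermal atmosphere is H = RT/g.
H = 287 × 293 / 9.81 = 84091/9.81 = 8572.0 m.

H ≈ 8570 m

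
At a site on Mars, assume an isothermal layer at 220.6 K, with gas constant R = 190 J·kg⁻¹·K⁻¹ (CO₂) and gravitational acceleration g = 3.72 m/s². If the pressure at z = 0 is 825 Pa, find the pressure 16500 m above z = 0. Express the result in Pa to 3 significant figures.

P ≈ 191 Pa

Scale height: H = RT/g = 190 × 220.6 / 3.72 = 11267 m.
Barometric formula: P = P₀ exp(−z/H).
z/H = 16500/11267 = 1.4645; exp(−1.4645) = 0.23119.
P = 825 × 0.23119 = 190.73 Pa.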